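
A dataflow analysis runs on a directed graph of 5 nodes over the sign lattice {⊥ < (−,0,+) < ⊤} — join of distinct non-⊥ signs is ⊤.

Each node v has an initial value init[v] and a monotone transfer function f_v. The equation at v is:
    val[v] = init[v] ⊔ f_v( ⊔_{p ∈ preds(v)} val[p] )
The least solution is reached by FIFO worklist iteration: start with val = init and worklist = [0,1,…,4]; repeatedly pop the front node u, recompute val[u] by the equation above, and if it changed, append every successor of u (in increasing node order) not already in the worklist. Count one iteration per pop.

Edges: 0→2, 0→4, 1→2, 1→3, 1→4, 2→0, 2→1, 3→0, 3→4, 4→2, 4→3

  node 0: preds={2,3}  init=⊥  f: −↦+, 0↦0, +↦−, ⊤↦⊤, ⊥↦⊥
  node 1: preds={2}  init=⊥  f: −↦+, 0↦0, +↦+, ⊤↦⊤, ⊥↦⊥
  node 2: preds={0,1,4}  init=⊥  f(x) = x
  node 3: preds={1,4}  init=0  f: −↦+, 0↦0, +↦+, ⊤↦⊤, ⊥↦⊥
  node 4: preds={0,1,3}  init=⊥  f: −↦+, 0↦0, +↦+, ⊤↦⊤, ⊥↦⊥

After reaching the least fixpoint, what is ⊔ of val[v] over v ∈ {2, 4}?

Trace (10 dequeues):
  [1] u=0 | in 0 | out 0 | prev ⊥ | push {}
  [2] u=1 | in ⊥ | out ⊥ | ==
  [3] u=2 | in 0 | out 0 | prev ⊥ | push {0,1}
  [4] u=3 | in ⊥ | out 0 | ==
  [5] u=4 | in 0 | out 0 | prev ⊥ | push {2,3}
  [6] u=0 | in 0 | out 0 | ==
  [7] u=1 | in 0 | out 0 | prev ⊥ | push {4}
  [8] u=2 | in 0 | out 0 | ==
  [9] u=3 | in 0 | out 0 | ==
  [10] u=4 | in 0 | out 0 | ==

Converged values:
  [0] 0
  [1] 0
  [2] 0
  [3] 0
  [4] 0

0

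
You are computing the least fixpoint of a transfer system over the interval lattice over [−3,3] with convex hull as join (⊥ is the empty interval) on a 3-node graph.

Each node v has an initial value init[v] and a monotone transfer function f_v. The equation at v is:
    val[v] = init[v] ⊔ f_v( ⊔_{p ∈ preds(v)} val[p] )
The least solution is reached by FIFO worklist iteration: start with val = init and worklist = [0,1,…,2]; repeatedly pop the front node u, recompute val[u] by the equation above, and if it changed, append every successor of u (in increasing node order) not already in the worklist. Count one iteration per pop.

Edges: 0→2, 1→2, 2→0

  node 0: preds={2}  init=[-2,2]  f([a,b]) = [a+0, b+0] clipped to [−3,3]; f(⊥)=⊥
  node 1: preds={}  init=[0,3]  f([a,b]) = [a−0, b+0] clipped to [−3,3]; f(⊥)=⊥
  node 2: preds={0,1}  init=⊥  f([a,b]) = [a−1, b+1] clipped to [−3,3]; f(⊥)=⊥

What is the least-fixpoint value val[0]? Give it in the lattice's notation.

[-3,3]

Trace (5 dequeues):
  [1] u=0 | in ⊥ | out [-2,2] | ==
  [2] u=1 | in ⊥ | out [0,3] | ==
  [3] u=2 | in [-2,3] | out [-3,3] | prev ⊥ | push {0}
  [4] u=0 | in [-3,3] | out [-3,3] | prev [-2,2] | push {2}
  [5] u=2 | in [-3,3] | out [-3,3] | ==

Converged values:
  [0] [-3,3]
  [1] [0,3]
  [2] [-3,3]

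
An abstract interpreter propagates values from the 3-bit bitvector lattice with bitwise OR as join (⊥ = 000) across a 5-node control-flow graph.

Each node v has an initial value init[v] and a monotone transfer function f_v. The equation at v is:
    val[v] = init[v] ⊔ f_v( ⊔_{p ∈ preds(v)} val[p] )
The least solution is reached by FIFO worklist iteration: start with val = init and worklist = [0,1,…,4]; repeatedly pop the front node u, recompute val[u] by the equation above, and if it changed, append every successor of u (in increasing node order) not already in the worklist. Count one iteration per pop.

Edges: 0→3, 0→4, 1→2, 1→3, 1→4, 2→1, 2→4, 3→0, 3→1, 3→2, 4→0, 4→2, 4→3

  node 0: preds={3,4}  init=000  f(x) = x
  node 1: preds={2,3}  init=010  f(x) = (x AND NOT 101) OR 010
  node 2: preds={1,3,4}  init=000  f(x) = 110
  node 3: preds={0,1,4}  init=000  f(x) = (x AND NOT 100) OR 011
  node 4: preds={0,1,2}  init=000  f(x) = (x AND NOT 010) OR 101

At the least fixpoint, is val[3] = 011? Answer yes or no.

yes

Trace (10 dequeues):
  [1] u=0 | in 000 | out 000 | ==
  [2] u=1 | in 000 | out 010 | ==
  [3] u=2 | in 010 | out 110 | prev 000 | push {1}
  [4] u=3 | in 010 | out 011 | prev 000 | push {0,2}
  [5] u=4 | in 110 | out 101 | prev 000 | push {3}
  [6] u=1 | in 111 | out 010 | ==
  [7] u=0 | in 111 | out 111 | prev 000 | push {4}
  [8] u=2 | in 111 | out 110 | ==
  [9] u=3 | in 111 | out 011 | ==
  [10] u=4 | in 111 | out 101 | ==

Converged values:
  [0] 111
  [1] 010
  [2] 110
  [3] 011
  [4] 101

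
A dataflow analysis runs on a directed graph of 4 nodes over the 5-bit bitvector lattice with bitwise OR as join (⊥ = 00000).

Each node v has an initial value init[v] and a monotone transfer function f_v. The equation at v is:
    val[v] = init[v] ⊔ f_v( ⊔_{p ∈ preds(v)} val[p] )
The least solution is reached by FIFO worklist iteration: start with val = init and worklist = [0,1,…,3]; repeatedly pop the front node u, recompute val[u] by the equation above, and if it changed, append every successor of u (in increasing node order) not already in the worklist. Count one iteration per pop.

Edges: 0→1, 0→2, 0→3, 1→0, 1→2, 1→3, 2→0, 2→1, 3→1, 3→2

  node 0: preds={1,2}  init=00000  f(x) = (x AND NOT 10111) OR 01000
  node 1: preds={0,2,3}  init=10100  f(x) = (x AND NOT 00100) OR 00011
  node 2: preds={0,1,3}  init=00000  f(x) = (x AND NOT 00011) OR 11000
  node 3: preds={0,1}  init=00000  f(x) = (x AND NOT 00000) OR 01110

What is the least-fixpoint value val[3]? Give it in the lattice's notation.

Worklist (7 pops):
  #1 pop 0: in=10100 → 01000 (was 00000); enqueue []
  #2 pop 1: in=01000 → 11111 (was 10100); enqueue [0]
  #3 pop 2: in=11111 → 11100 (was 00000); enqueue [1]
  #4 pop 3: in=11111 → 11111 (was 00000); enqueue [2]
  #5 pop 0: in=11111 → 01000 (no change)
  #6 pop 1: in=11111 → 11111 (no change)
  #7 pop 2: in=11111 → 11100 (no change)

Fixpoint:
  val[0] = 01000
  val[1] = 11111
  val[2] = 11100
  val[3] = 11111

11111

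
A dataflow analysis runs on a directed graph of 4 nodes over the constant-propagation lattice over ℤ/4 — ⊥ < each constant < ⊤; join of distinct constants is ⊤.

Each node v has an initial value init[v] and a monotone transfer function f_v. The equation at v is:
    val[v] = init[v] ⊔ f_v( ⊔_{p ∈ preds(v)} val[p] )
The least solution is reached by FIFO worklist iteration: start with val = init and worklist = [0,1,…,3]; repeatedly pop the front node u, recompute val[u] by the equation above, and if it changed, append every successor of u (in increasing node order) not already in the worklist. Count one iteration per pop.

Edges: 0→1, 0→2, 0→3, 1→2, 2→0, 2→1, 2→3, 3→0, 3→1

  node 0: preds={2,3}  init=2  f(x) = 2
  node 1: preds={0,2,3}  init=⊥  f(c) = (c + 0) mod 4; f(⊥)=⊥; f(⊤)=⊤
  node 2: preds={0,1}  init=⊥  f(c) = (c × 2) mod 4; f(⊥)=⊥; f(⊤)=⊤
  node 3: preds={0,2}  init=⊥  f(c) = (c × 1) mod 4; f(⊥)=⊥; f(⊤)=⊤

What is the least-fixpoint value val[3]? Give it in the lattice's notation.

Iteration log — 10 steps:
  step 1. node 0  ⊔preds=⊥  new=2  stable
  step 2. node 1  ⊔preds=2  new=2  old=⊥  +wl: 
  step 3. node 2  ⊔preds=2  new=0  old=⊥  +wl: 0,1
  step 4. node 3  ⊔preds=⊤  new=⊤  old=⊥  +wl: 
  step 5. node 0  ⊔preds=⊤  new=2  stable
  step 6. node 1  ⊔preds=⊤  new=⊤  old=2  +wl: 2
  step 7. node 2  ⊔preds=⊤  new=⊤  old=0  +wl: 0,1,3
  step 8. node 0  ⊔preds=⊤  new=2  stable
  step 9. node 1  ⊔preds=⊤  new=⊤  stable
  step 10. node 3  ⊔preds=⊤  new=⊤  stable

Least fixpoint reached:
  node 0: 2
  node 1: ⊤
  node 2: ⊤
  node 3: ⊤

⊤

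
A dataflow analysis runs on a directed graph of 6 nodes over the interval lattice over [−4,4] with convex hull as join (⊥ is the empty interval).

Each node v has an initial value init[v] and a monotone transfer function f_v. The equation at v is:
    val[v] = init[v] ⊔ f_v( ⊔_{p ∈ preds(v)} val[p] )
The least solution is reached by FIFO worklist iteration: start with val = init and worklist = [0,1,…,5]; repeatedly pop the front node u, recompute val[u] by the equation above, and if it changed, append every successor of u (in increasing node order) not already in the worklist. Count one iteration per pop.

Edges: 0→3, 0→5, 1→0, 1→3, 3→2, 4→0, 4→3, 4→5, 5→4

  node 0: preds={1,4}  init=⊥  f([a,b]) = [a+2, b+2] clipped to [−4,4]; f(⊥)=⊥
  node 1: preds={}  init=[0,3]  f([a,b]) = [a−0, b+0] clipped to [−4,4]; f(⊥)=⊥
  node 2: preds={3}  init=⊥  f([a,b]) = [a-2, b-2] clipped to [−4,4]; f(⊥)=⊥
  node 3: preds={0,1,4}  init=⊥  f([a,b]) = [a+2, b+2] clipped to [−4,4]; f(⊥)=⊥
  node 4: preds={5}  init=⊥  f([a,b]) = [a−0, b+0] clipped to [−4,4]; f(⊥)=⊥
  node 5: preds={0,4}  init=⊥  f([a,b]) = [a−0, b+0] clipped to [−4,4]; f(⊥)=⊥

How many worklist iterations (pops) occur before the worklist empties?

11

Worklist (11 pops):
  #1 pop 0: in=[0,3] → [2,4] (was ⊥); enqueue []
  #2 pop 1: in=⊥ → [0,3] (no change)
  #3 pop 2: in=⊥ → ⊥ (no change)
  #4 pop 3: in=[0,4] → [2,4] (was ⊥); enqueue [2]
  #5 pop 4: in=⊥ → ⊥ (no change)
  #6 pop 5: in=[2,4] → [2,4] (was ⊥); enqueue [4]
  #7 pop 2: in=[2,4] → [0,2] (was ⊥); enqueue []
  #8 pop 4: in=[2,4] → [2,4] (was ⊥); enqueue [0,3,5]
  #9 pop 0: in=[0,4] → [2,4] (no change)
  #10 pop 3: in=[0,4] → [2,4] (no change)
  #11 pop 5: in=[2,4] → [2,4] (no change)

Fixpoint:
  val[0] = [2,4]
  val[1] = [0,3]
  val[2] = [0,2]
  val[3] = [2,4]
  val[4] = [2,4]
  val[5] = [2,4]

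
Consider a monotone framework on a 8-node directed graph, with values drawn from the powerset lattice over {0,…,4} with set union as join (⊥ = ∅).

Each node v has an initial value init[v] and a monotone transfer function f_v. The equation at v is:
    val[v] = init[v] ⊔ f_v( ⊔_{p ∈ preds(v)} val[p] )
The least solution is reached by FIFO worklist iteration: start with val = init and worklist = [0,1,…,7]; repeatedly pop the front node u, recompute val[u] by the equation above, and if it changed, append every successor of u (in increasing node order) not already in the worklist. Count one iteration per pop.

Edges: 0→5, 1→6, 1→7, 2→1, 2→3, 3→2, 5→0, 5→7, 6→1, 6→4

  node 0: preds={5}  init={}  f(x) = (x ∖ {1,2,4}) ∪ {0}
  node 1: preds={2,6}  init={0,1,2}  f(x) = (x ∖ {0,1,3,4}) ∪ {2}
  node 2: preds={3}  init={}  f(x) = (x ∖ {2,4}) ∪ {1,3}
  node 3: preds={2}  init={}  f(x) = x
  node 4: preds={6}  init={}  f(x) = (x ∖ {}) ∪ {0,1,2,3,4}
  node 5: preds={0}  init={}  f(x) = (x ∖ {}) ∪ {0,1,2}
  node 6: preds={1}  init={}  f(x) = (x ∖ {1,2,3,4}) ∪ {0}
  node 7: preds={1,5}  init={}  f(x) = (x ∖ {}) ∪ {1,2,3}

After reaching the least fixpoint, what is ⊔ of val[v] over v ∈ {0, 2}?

Worklist (12 pops):
  #1 pop 0: in={} → {0} (was {}); enqueue []
  #2 pop 1: in={} → {0,1,2} (no change)
  #3 pop 2: in={} → {1,3} (was {}); enqueue [1]
  #4 pop 3: in={1,3} → {1,3} (was {}); enqueue [2]
  #5 pop 4: in={} → {0,1,2,3,4} (was {}); enqueue []
  #6 pop 5: in={0} → {0,1,2} (was {}); enqueue [0]
  #7 pop 6: in={0,1,2} → {0} (was {}); enqueue [4]
  #8 pop 7: in={0,1,2} → {0,1,2,3} (was {}); enqueue []
  #9 pop 1: in={0,1,3} → {0,1,2} (no change)
  #10 pop 2: in={1,3} → {1,3} (no change)
  #11 pop 0: in={0,1,2} → {0} (no change)
  #12 pop 4: in={0} → {0,1,2,3,4} (no change)

Fixpoint:
  val[0] = {0}
  val[1] = {0,1,2}
  val[2] = {1,3}
  val[3] = {1,3}
  val[4] = {0,1,2,3,4}
  val[5] = {0,1,2}
  val[6] = {0}
  val[7] = {0,1,2,3}

{0,1,3}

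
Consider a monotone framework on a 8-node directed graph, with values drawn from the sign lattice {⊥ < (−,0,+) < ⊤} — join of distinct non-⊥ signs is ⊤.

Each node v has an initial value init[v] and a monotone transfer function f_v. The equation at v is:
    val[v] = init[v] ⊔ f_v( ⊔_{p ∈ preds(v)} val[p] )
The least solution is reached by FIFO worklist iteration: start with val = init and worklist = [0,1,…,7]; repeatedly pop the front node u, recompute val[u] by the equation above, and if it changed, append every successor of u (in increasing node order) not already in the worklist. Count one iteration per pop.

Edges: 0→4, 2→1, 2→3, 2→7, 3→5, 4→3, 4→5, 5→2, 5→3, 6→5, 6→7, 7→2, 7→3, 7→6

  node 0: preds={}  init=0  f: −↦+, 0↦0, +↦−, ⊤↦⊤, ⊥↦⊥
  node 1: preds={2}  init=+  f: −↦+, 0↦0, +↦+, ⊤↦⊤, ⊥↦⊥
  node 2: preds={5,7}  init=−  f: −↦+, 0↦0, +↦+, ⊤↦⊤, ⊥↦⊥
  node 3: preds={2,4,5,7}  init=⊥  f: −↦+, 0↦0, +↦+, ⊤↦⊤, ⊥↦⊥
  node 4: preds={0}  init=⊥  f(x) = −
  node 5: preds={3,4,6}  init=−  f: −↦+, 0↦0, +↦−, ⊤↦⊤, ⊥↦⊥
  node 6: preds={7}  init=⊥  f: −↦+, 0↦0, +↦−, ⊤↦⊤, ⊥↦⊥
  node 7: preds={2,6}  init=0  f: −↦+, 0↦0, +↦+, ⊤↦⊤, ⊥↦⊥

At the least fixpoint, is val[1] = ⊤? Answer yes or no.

yes

Iteration log — 15 steps:
  step 1. node 0  ⊔preds=⊥  new=0  stable
  step 2. node 1  ⊔preds=−  new=+  stable
  step 3. node 2  ⊔preds=⊤  new=⊤  old=−  +wl: 1
  step 4. node 3  ⊔preds=⊤  new=⊤  old=⊥  +wl: 
  step 5. node 4  ⊔preds=0  new=−  old=⊥  +wl: 3
  step 6. node 5  ⊔preds=⊤  new=⊤  old=−  +wl: 2
  step 7. node 6  ⊔preds=0  new=0  old=⊥  +wl: 5
  step 8. node 7  ⊔preds=⊤  new=⊤  old=0  +wl: 6
  step 9. node 1  ⊔preds=⊤  new=⊤  old=+  +wl: 
  step 10. node 3  ⊔preds=⊤  new=⊤  stable
  step 11. node 2  ⊔preds=⊤  new=⊤  stable
  step 12. node 5  ⊔preds=⊤  new=⊤  stable
  step 13. node 6  ⊔preds=⊤  new=⊤  old=0  +wl: 5,7
  step 14. node 5  ⊔preds=⊤  new=⊤  stable
  step 15. node 7  ⊔preds=⊤  new=⊤  stable

Least fixpoint reached:
  node 0: 0
  node 1: ⊤
  node 2: ⊤
  node 3: ⊤
  node 4: −
  node 5: ⊤
  node 6: ⊤
  node 7: ⊤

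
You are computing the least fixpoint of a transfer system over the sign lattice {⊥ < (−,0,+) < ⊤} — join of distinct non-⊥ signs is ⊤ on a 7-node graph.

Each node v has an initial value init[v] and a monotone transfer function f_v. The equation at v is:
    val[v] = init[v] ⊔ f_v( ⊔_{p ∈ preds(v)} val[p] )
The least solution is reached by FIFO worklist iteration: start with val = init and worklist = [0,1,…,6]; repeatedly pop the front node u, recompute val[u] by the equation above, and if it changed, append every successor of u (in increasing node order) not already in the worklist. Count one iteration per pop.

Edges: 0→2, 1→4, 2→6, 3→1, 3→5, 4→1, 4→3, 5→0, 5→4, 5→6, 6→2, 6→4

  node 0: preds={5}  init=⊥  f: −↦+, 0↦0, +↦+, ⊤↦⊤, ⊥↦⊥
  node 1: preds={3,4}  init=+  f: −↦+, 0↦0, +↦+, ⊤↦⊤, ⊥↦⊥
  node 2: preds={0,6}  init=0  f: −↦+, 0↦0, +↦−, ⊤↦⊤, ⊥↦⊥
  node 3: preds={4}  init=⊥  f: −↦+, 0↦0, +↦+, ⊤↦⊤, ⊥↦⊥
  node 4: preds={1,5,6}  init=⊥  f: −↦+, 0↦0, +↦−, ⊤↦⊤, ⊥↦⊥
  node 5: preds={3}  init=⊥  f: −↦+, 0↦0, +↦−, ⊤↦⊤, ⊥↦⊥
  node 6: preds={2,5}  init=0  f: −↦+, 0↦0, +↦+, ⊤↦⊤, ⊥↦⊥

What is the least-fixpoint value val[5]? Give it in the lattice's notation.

Iteration log — 18 steps:
  step 1. node 0  ⊔preds=⊥  new=⊥  stable
  step 2. node 1  ⊔preds=⊥  new=+  stable
  step 3. node 2  ⊔preds=0  new=0  stable
  step 4. node 3  ⊔preds=⊥  new=⊥  stable
  step 5. node 4  ⊔preds=⊤  new=⊤  old=⊥  +wl: 1,3
  step 6. node 5  ⊔preds=⊥  new=⊥  stable
  step 7. node 6  ⊔preds=0  new=0  stable
  step 8. node 1  ⊔preds=⊤  new=⊤  old=+  +wl: 4
  step 9. node 3  ⊔preds=⊤  new=⊤  old=⊥  +wl: 1,5
  step 10. node 4  ⊔preds=⊤  new=⊤  stable
  step 11. node 1  ⊔preds=⊤  new=⊤  stable
  step 12. node 5  ⊔preds=⊤  new=⊤  old=⊥  +wl: 0,4,6
  step 13. node 0  ⊔preds=⊤  new=⊤  old=⊥  +wl: 2
  step 14. node 4  ⊔preds=⊤  new=⊤  stable
  step 15. node 6  ⊔preds=⊤  new=⊤  old=0  +wl: 4
  step 16. node 2  ⊔preds=⊤  new=⊤  old=0  +wl: 6
  step 17. node 4  ⊔preds=⊤  new=⊤  stable
  step 18. node 6  ⊔preds=⊤  new=⊤  stable

Least fixpoint reached:
  node 0: ⊤
  node 1: ⊤
  node 2: ⊤
  node 3: ⊤
  node 4: ⊤
  node 5: ⊤
  node 6: ⊤

⊤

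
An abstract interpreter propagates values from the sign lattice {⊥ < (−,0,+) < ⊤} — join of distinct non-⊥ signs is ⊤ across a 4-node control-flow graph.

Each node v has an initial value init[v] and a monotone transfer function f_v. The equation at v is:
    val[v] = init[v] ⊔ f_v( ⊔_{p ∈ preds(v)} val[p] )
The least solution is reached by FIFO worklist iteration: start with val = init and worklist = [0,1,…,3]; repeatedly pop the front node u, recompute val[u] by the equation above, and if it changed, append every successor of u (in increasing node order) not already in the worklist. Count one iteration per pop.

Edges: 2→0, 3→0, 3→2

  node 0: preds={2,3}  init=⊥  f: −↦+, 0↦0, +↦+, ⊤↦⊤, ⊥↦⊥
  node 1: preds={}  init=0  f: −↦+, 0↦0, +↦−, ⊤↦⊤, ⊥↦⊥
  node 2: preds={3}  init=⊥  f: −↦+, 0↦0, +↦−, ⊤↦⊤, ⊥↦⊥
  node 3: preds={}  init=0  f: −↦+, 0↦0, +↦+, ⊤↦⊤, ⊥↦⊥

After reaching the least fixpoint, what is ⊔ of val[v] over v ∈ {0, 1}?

Iteration log — 5 steps:
  step 1. node 0  ⊔preds=0  new=0  old=⊥  +wl: 
  step 2. node 1  ⊔preds=⊥  new=0  stable
  step 3. node 2  ⊔preds=0  new=0  old=⊥  +wl: 0
  step 4. node 3  ⊔preds=⊥  new=0  stable
  step 5. node 0  ⊔preds=0  new=0  stable

Least fixpoint reached:
  node 0: 0
  node 1: 0
  node 2: 0
  node 3: 0

0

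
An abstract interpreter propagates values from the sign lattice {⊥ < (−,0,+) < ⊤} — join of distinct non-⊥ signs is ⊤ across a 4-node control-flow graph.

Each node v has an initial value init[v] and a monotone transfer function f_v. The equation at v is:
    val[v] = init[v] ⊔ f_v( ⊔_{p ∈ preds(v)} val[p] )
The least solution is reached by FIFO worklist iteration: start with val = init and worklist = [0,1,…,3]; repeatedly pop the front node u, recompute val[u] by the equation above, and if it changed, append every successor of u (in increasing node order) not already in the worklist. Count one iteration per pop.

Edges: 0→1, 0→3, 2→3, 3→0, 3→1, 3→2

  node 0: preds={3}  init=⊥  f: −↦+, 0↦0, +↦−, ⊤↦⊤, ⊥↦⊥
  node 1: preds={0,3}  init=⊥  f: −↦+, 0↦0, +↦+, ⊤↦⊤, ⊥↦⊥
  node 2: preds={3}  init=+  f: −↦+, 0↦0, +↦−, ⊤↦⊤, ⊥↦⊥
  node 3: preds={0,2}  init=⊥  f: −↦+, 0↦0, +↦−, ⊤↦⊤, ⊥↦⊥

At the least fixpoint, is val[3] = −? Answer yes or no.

Worklist (8 pops):
  #1 pop 0: in=⊥ → ⊥ (no change)
  #2 pop 1: in=⊥ → ⊥ (no change)
  #3 pop 2: in=⊥ → + (no change)
  #4 pop 3: in=+ → − (was ⊥); enqueue [0,1,2]
  #5 pop 0: in=− → + (was ⊥); enqueue [3]
  #6 pop 1: in=⊤ → ⊤ (was ⊥); enqueue []
  #7 pop 2: in=− → + (no change)
  #8 pop 3: in=+ → − (no change)

Fixpoint:
  val[0] = +
  val[1] = ⊤
  val[2] = +
  val[3] = −

yes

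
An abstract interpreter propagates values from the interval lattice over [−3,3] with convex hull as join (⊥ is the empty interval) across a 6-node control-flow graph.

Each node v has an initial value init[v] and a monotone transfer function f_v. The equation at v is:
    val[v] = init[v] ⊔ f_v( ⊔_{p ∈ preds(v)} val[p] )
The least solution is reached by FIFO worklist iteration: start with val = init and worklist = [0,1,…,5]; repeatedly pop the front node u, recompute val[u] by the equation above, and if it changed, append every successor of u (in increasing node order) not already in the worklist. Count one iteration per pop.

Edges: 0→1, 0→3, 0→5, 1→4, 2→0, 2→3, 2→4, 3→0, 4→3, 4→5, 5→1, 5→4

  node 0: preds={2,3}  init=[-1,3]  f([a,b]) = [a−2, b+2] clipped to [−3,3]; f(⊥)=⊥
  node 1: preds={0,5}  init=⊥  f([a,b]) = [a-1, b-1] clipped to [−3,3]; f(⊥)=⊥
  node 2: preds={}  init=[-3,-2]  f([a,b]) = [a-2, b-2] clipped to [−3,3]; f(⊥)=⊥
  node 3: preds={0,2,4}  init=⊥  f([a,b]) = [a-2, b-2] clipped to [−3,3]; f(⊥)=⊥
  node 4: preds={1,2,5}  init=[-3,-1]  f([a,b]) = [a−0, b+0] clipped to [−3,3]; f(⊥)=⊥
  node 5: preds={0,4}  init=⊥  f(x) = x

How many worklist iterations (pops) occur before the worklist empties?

12

Iteration log — 12 steps:
  step 1. node 0  ⊔preds=[-3,-2]  new=[-3,3]  old=[-1,3]  +wl: 
  step 2. node 1  ⊔preds=[-3,3]  new=[-3,2]  old=⊥  +wl: 
  step 3. node 2  ⊔preds=⊥  new=[-3,-2]  stable
  step 4. node 3  ⊔preds=[-3,3]  new=[-3,1]  old=⊥  +wl: 0
  step 5. node 4  ⊔preds=[-3,2]  new=[-3,2]  old=[-3,-1]  +wl: 3
  step 6. node 5  ⊔preds=[-3,3]  new=[-3,3]  old=⊥  +wl: 1,4
  step 7. node 0  ⊔preds=[-3,1]  new=[-3,3]  stable
  step 8. node 3  ⊔preds=[-3,3]  new=[-3,1]  stable
  step 9. node 1  ⊔preds=[-3,3]  new=[-3,2]  stable
  step 10. node 4  ⊔preds=[-3,3]  new=[-3,3]  old=[-3,2]  +wl: 3,5
  step 11. node 3  ⊔preds=[-3,3]  new=[-3,1]  stable
  step 12. node 5  ⊔preds=[-3,3]  new=[-3,3]  stable

Least fixpoint reached:
  node 0: [-3,3]
  node 1: [-3,2]
  node 2: [-3,-2]
  node 3: [-3,1]
  node 4: [-3,3]
  node 5: [-3,3]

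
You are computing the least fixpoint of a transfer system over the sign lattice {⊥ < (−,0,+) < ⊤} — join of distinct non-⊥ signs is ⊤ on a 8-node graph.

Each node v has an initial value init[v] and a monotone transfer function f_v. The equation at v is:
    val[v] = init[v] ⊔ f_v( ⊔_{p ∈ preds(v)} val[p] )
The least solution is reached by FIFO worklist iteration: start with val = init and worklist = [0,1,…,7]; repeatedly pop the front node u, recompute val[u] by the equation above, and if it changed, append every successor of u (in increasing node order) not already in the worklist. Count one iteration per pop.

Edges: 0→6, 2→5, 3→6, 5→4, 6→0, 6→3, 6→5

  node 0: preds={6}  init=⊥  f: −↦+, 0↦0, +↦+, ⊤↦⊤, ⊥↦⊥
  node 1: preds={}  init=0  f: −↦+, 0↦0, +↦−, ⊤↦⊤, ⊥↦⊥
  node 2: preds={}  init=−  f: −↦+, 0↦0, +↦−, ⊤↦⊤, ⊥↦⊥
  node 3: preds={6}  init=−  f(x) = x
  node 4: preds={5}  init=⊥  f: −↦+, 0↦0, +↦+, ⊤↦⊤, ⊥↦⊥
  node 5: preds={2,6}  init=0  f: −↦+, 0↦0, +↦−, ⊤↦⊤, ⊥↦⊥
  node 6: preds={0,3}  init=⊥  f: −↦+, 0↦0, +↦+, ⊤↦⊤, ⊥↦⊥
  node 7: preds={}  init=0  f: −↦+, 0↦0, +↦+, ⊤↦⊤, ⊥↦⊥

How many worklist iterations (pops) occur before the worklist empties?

17

Worklist (17 pops):
  #1 pop 0: in=⊥ → ⊥ (no change)
  #2 pop 1: in=⊥ → 0 (no change)
  #3 pop 2: in=⊥ → − (no change)
  #4 pop 3: in=⊥ → − (no change)
  #5 pop 4: in=0 → 0 (was ⊥); enqueue []
  #6 pop 5: in=− → ⊤ (was 0); enqueue [4]
  #7 pop 6: in=− → + (was ⊥); enqueue [0,3,5]
  #8 pop 7: in=⊥ → 0 (no change)
  #9 pop 4: in=⊤ → ⊤ (was 0); enqueue []
  #10 pop 0: in=+ → + (was ⊥); enqueue [6]
  #11 pop 3: in=+ → ⊤ (was −); enqueue []
  #12 pop 5: in=⊤ → ⊤ (no change)
  #13 pop 6: in=⊤ → ⊤ (was +); enqueue [0,3,5]
  #14 pop 0: in=⊤ → ⊤ (was +); enqueue [6]
  #15 pop 3: in=⊤ → ⊤ (no change)
  #16 pop 5: in=⊤ → ⊤ (no change)
  #17 pop 6: in=⊤ → ⊤ (no change)

Fixpoint:
  val[0] = ⊤
  val[1] = 0
  val[2] = −
  val[3] = ⊤
  val[4] = ⊤
  val[5] = ⊤
  val[6] = ⊤
  val[7] = 0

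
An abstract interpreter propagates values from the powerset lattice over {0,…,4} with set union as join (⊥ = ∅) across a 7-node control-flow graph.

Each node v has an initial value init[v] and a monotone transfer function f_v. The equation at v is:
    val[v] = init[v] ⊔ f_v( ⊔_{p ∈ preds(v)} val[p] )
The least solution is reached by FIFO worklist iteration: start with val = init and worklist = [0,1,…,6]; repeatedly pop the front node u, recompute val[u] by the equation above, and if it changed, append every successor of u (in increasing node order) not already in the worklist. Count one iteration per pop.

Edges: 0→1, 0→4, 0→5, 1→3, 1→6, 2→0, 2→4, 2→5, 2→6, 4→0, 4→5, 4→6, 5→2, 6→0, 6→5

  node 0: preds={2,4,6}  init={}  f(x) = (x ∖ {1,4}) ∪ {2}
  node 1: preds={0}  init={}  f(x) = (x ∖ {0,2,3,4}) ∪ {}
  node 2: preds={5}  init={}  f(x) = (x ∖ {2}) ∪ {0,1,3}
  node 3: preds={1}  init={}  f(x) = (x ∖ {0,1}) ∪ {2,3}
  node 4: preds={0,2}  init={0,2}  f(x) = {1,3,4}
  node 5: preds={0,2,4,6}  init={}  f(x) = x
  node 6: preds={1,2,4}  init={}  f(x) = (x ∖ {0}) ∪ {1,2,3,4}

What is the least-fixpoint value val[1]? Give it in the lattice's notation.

{}

Trace (14 dequeues):
  [1] u=0 | in {0,2} | out {0,2} | prev {} | push {}
  [2] u=1 | in {0,2} | out {} | ==
  [3] u=2 | in {} | out {0,1,3} | prev {} | push {0}
  [4] u=3 | in {} | out {2,3} | prev {} | push {}
  [5] u=4 | in {0,1,2,3} | out {0,1,2,3,4} | prev {0,2} | push {}
  [6] u=5 | in {0,1,2,3,4} | out {0,1,2,3,4} | prev {} | push {2}
  [7] u=6 | in {0,1,2,3,4} | out {1,2,3,4} | prev {} | push {5}
  [8] u=0 | in {0,1,2,3,4} | out {0,2,3} | prev {0,2} | push {1,4}
  [9] u=2 | in {0,1,2,3,4} | out {0,1,3,4} | prev {0,1,3} | push {0,6}
  [10] u=5 | in {0,1,2,3,4} | out {0,1,2,3,4} | ==
  [11] u=1 | in {0,2,3} | out {} | ==
  [12] u=4 | in {0,1,2,3,4} | out {0,1,2,3,4} | ==
  [13] u=0 | in {0,1,2,3,4} | out {0,2,3} | ==
  [14] u=6 | in {0,1,2,3,4} | out {1,2,3,4} | ==

Converged values:
  [0] {0,2,3}
  [1] {}
  [2] {0,1,3,4}
  [3] {2,3}
  [4] {0,1,2,3,4}
  [5] {0,1,2,3,4}
  [6] {1,2,3,4}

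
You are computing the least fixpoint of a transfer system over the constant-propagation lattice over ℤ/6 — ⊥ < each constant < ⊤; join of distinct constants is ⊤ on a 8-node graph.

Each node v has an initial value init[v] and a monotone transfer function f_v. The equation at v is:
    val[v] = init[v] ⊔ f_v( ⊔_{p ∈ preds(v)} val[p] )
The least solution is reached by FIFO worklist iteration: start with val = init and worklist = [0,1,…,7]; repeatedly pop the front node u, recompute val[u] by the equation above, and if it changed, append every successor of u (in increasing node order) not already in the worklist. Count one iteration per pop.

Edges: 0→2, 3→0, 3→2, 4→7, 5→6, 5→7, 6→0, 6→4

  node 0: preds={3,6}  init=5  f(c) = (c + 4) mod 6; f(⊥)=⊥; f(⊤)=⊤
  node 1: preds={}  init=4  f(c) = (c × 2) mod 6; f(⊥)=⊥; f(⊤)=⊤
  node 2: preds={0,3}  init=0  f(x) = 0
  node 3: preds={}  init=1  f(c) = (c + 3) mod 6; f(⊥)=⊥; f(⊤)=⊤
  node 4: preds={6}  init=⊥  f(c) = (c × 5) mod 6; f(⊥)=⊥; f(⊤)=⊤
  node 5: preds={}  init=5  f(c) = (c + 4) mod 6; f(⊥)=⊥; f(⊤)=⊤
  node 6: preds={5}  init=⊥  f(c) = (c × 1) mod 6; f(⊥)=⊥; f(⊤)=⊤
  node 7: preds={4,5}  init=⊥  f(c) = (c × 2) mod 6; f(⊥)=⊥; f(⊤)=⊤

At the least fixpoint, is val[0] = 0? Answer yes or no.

no

Worklist (12 pops):
  #1 pop 0: in=1 → 5 (no change)
  #2 pop 1: in=⊥ → 4 (no change)
  #3 pop 2: in=⊤ → 0 (no change)
  #4 pop 3: in=⊥ → 1 (no change)
  #5 pop 4: in=⊥ → ⊥ (no change)
  #6 pop 5: in=⊥ → 5 (no change)
  #7 pop 6: in=5 → 5 (was ⊥); enqueue [0,4]
  #8 pop 7: in=5 → 4 (was ⊥); enqueue []
  #9 pop 0: in=⊤ → ⊤ (was 5); enqueue [2]
  #10 pop 4: in=5 → 1 (was ⊥); enqueue [7]
  #11 pop 2: in=⊤ → 0 (no change)
  #12 pop 7: in=⊤ → ⊤ (was 4); enqueue []

Fixpoint:
  val[0] = ⊤
  val[1] = 4
  val[2] = 0
  val[3] = 1
  val[4] = 1
  val[5] = 5
  val[6] = 5
  val[7] = ⊤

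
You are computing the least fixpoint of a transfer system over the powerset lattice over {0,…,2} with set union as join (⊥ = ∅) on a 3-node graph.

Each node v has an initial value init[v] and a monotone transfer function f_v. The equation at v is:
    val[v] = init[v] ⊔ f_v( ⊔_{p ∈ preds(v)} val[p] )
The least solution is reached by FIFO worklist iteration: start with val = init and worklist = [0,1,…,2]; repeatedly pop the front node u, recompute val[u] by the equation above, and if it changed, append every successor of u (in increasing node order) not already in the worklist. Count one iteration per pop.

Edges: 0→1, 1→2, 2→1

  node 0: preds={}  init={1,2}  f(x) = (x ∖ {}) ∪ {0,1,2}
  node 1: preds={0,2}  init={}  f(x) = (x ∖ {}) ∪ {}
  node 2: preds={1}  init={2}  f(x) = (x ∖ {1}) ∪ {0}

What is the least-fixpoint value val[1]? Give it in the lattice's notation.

{0,1,2}

Iteration log — 4 steps:
  step 1. node 0  ⊔preds={}  new={0,1,2}  old={1,2}  +wl: 
  step 2. node 1  ⊔preds={0,1,2}  new={0,1,2}  old={}  +wl: 
  step 3. node 2  ⊔preds={0,1,2}  new={0,2}  old={2}  +wl: 1
  step 4. node 1  ⊔preds={0,1,2}  new={0,1,2}  stable

Least fixpoint reached:
  node 0: {0,1,2}
  node 1: {0,1,2}
  node 2: {0,2}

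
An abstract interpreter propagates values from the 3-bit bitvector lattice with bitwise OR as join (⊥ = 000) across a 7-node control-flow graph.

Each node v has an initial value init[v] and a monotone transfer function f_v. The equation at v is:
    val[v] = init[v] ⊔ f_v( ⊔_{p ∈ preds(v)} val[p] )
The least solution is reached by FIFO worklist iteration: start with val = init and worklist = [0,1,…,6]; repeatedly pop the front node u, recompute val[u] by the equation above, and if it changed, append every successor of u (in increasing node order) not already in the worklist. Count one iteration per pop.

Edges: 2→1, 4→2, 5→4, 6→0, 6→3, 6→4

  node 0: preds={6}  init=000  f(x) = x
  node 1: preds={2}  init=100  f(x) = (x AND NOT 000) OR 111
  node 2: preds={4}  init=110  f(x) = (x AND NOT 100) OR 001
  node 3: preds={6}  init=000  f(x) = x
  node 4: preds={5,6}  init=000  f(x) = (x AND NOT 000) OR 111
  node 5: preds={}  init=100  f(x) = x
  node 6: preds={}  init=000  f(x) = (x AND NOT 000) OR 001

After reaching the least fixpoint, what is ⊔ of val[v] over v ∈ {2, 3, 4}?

111

Worklist (12 pops):
  #1 pop 0: in=000 → 000 (no change)
  #2 pop 1: in=110 → 111 (was 100); enqueue []
  #3 pop 2: in=000 → 111 (was 110); enqueue [1]
  #4 pop 3: in=000 → 000 (no change)
  #5 pop 4: in=100 → 111 (was 000); enqueue [2]
  #6 pop 5: in=000 → 100 (no change)
  #7 pop 6: in=000 → 001 (was 000); enqueue [0,3,4]
  #8 pop 1: in=111 → 111 (no change)
  #9 pop 2: in=111 → 111 (no change)
  #10 pop 0: in=001 → 001 (was 000); enqueue []
  #11 pop 3: in=001 → 001 (was 000); enqueue []
  #12 pop 4: in=101 → 111 (no change)

Fixpoint:
  val[0] = 001
  val[1] = 111
  val[2] = 111
  val[3] = 001
  val[4] = 111
  val[5] = 100
  val[6] = 001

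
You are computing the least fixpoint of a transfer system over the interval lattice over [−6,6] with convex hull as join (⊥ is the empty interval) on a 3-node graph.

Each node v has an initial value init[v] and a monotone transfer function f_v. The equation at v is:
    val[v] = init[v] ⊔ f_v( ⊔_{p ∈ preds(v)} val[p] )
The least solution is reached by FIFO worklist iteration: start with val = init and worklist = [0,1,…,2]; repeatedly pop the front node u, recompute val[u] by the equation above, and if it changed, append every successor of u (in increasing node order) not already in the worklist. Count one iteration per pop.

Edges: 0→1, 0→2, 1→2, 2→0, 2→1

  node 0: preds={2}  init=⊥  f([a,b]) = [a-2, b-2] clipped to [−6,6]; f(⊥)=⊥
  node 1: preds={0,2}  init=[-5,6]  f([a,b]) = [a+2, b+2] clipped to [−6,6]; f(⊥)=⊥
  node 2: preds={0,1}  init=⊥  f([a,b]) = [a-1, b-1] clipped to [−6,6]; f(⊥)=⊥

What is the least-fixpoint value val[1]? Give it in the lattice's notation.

Trace (6 dequeues):
  [1] u=0 | in ⊥ | out ⊥ | ==
  [2] u=1 | in ⊥ | out [-5,6] | ==
  [3] u=2 | in [-5,6] | out [-6,5] | prev ⊥ | push {0,1}
  [4] u=0 | in [-6,5] | out [-6,3] | prev ⊥ | push {2}
  [5] u=1 | in [-6,5] | out [-5,6] | ==
  [6] u=2 | in [-6,6] | out [-6,5] | ==

Converged values:
  [0] [-6,3]
  [1] [-5,6]
  [2] [-6,5]

[-5,6]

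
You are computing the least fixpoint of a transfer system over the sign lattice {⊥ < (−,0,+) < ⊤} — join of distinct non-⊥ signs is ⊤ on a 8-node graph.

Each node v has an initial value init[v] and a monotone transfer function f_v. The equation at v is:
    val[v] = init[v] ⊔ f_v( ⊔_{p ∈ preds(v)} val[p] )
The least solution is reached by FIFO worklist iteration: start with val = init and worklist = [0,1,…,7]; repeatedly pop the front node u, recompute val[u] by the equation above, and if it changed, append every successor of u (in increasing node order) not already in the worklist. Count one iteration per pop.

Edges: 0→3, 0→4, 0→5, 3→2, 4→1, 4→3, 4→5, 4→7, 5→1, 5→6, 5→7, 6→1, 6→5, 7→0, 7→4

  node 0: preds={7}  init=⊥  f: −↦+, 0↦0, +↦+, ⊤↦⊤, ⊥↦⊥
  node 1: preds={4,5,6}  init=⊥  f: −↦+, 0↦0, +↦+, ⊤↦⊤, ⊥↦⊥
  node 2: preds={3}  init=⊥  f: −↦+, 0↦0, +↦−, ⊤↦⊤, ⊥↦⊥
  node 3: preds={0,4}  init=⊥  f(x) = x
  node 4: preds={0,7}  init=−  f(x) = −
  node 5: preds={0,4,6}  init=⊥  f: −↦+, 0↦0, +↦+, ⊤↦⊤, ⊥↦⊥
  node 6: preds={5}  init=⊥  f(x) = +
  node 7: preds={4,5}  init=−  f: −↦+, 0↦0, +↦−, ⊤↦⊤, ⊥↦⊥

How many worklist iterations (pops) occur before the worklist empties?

15

Trace (15 dequeues):
  [1] u=0 | in − | out + | prev ⊥ | push {}
  [2] u=1 | in − | out + | prev ⊥ | push {}
  [3] u=2 | in ⊥ | out ⊥ | ==
  [4] u=3 | in ⊤ | out ⊤ | prev ⊥ | push {2}
  [5] u=4 | in ⊤ | out − | ==
  [6] u=5 | in ⊤ | out ⊤ | prev ⊥ | push {1}
  [7] u=6 | in ⊤ | out + | prev ⊥ | push {5}
  [8] u=7 | in ⊤ | out ⊤ | prev − | push {0,4}
  [9] u=2 | in ⊤ | out ⊤ | prev ⊥ | push {}
  [10] u=1 | in ⊤ | out ⊤ | prev + | push {}
  [11] u=5 | in ⊤ | out ⊤ | ==
  [12] u=0 | in ⊤ | out ⊤ | prev + | push {3,5}
  [13] u=4 | in ⊤ | out − | ==
  [14] u=3 | in ⊤ | out ⊤ | ==
  [15] u=5 | in ⊤ | out ⊤ | ==

Converged values:
  [0] ⊤
  [1] ⊤
  [2] ⊤
  [3] ⊤
  [4] −
  [5] ⊤
  [6] +
  [7] ⊤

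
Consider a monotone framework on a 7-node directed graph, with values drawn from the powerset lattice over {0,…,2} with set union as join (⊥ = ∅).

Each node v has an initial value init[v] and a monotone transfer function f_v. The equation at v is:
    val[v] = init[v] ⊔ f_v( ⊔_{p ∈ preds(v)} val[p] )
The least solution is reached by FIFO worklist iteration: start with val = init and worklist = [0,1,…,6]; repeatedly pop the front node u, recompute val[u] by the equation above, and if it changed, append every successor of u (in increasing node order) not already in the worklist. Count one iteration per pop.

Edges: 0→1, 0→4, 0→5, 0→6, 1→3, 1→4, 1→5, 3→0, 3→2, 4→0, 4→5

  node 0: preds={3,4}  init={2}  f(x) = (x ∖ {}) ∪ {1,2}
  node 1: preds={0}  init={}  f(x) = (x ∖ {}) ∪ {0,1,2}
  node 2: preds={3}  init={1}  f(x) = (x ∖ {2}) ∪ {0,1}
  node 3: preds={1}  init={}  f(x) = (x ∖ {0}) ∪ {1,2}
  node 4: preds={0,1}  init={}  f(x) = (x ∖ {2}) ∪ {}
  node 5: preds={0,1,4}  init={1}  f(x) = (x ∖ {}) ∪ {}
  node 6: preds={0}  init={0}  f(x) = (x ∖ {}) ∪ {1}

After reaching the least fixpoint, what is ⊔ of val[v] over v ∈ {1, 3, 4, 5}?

Trace (13 dequeues):
  [1] u=0 | in {} | out {1,2} | prev {2} | push {}
  [2] u=1 | in {1,2} | out {0,1,2} | prev {} | push {}
  [3] u=2 | in {} | out {0,1} | prev {1} | push {}
  [4] u=3 | in {0,1,2} | out {1,2} | prev {} | push {0,2}
  [5] u=4 | in {0,1,2} | out {0,1} | prev {} | push {}
  [6] u=5 | in {0,1,2} | out {0,1,2} | prev {1} | push {}
  [7] u=6 | in {1,2} | out {0,1,2} | prev {0} | push {}
  [8] u=0 | in {0,1,2} | out {0,1,2} | prev {1,2} | push {1,4,5,6}
  [9] u=2 | in {1,2} | out {0,1} | ==
  [10] u=1 | in {0,1,2} | out {0,1,2} | ==
  [11] u=4 | in {0,1,2} | out {0,1} | ==
  [12] u=5 | in {0,1,2} | out {0,1,2} | ==
  [13] u=6 | in {0,1,2} | out {0,1,2} | ==

Converged values:
  [0] {0,1,2}
  [1] {0,1,2}
  [2] {0,1}
  [3] {1,2}
  [4] {0,1}
  [5] {0,1,2}
  [6] {0,1,2}

{0,1,2}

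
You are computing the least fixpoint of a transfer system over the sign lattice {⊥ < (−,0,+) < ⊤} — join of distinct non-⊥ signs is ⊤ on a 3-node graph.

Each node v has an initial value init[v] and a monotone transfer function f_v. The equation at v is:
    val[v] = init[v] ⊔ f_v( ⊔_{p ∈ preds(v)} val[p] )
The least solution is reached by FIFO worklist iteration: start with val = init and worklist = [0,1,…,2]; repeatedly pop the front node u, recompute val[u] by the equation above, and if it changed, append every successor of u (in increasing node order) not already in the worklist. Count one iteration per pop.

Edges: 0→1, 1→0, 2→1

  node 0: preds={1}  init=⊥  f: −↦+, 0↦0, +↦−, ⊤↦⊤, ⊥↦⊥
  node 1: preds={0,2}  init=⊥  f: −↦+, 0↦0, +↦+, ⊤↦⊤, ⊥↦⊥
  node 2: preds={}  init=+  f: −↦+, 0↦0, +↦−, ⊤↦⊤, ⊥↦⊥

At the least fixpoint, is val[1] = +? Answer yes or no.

no

Iteration log — 7 steps:
  step 1. node 0  ⊔preds=⊥  new=⊥  stable
  step 2. node 1  ⊔preds=+  new=+  old=⊥  +wl: 0
  step 3. node 2  ⊔preds=⊥  new=+  stable
  step 4. node 0  ⊔preds=+  new=−  old=⊥  +wl: 1
  step 5. node 1  ⊔preds=⊤  new=⊤  old=+  +wl: 0
  step 6. node 0  ⊔preds=⊤  new=⊤  old=−  +wl: 1
  step 7. node 1  ⊔preds=⊤  new=⊤  stable

Least fixpoint reached:
  node 0: ⊤
  node 1: ⊤
  node 2: +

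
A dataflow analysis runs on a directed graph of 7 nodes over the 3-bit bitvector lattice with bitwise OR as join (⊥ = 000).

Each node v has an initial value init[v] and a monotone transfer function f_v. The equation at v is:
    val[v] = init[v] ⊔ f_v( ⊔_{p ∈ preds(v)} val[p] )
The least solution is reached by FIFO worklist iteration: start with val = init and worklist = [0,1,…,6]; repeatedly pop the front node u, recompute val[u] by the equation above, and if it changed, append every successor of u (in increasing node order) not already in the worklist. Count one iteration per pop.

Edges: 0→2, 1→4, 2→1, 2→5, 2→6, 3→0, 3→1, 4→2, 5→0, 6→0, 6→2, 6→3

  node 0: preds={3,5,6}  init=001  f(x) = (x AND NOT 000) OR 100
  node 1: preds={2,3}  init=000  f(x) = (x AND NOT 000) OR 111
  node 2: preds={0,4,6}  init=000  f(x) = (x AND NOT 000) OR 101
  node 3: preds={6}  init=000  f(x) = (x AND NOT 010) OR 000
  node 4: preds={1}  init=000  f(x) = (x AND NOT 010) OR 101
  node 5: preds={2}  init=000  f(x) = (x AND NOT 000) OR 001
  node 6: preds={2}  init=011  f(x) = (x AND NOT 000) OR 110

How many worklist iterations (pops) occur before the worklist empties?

Worklist (13 pops):
  #1 pop 0: in=011 → 111 (was 001); enqueue []
  #2 pop 1: in=000 → 111 (was 000); enqueue []
  #3 pop 2: in=111 → 111 (was 000); enqueue [1]
  #4 pop 3: in=011 → 001 (was 000); enqueue [0]
  #5 pop 4: in=111 → 101 (was 000); enqueue [2]
  #6 pop 5: in=111 → 111 (was 000); enqueue []
  #7 pop 6: in=111 → 111 (was 011); enqueue [3]
  #8 pop 1: in=111 → 111 (no change)
  #9 pop 0: in=111 → 111 (no change)
  #10 pop 2: in=111 → 111 (no change)
  #11 pop 3: in=111 → 101 (was 001); enqueue [0,1]
  #12 pop 0: in=111 → 111 (no change)
  #13 pop 1: in=111 → 111 (no change)

Fixpoint:
  val[0] = 111
  val[1] = 111
  val[2] = 111
  val[3] = 101
  val[4] = 101
  val[5] = 111
  val[6] = 111

13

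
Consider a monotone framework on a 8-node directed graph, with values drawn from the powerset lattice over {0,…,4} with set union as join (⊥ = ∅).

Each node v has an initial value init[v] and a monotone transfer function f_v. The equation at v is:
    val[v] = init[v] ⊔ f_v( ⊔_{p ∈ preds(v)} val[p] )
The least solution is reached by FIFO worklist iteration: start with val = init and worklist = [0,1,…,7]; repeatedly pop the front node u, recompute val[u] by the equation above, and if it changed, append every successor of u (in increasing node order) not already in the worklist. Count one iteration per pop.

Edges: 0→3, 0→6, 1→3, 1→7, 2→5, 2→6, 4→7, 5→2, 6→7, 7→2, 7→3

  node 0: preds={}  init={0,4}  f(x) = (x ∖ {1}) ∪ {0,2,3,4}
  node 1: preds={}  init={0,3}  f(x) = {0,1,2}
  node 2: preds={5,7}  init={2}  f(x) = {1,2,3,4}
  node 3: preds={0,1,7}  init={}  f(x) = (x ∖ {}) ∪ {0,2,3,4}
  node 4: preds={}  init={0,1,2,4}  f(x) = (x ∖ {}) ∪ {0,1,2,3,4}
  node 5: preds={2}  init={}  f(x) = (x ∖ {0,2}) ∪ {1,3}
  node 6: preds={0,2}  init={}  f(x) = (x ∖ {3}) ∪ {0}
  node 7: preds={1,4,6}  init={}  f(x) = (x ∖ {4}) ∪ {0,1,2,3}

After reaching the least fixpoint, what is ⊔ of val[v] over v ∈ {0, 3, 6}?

{0,1,2,3,4}

Iteration log — 10 steps:
  step 1. node 0  ⊔preds={}  new={0,2,3,4}  old={0,4}  +wl: 
  step 2. node 1  ⊔preds={}  new={0,1,2,3}  old={0,3}  +wl: 
  step 3. node 2  ⊔preds={}  new={1,2,3,4}  old={2}  +wl: 
  step 4. node 3  ⊔preds={0,1,2,3,4}  new={0,1,2,3,4}  old={}  +wl: 
  step 5. node 4  ⊔preds={}  new={0,1,2,3,4}  old={0,1,2,4}  +wl: 
  step 6. node 5  ⊔preds={1,2,3,4}  new={1,3,4}  old={}  +wl: 2
  step 7. node 6  ⊔preds={0,1,2,3,4}  new={0,1,2,4}  old={}  +wl: 
  step 8. node 7  ⊔preds={0,1,2,3,4}  new={0,1,2,3}  old={}  +wl: 3
  step 9. node 2  ⊔preds={0,1,2,3,4}  new={1,2,3,4}  stable
  step 10. node 3  ⊔preds={0,1,2,3,4}  new={0,1,2,3,4}  stable

Least fixpoint reached:
  node 0: {0,2,3,4}
  node 1: {0,1,2,3}
  node 2: {1,2,3,4}
  node 3: {0,1,2,3,4}
  node 4: {0,1,2,3,4}
  node 5: {1,3,4}
  node 6: {0,1,2,4}
  node 7: {0,1,2,3}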